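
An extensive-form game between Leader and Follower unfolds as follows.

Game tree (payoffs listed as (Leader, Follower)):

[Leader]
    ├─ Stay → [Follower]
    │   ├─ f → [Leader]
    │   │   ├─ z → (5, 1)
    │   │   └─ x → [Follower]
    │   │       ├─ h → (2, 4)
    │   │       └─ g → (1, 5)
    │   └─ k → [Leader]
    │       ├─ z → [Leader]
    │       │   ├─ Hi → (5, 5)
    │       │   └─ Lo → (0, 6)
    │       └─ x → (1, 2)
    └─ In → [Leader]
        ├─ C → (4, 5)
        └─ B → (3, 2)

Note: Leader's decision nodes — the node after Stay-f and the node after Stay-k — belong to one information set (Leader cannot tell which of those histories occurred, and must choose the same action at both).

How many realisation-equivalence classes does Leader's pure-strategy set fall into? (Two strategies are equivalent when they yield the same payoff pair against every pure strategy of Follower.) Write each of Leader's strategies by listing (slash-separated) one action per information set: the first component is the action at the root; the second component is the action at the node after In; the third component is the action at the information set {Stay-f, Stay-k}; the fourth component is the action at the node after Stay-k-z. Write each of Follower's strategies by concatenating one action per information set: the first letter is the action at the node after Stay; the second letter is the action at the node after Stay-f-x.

Leader has 16 pure strategies: Stay/C/z/Hi, Stay/C/z/Lo, Stay/C/x/Hi, Stay/C/x/Lo, Stay/B/z/Hi, Stay/B/z/Lo, Stay/B/x/Hi, Stay/B/x/Lo, In/C/z/Hi, In/C/z/Lo, In/C/x/Hi, In/C/x/Lo, In/B/z/Hi, In/B/z/Lo, In/B/x/Hi, In/B/x/Lo. Columns: fh, fg, kh, kg.
{Stay/C/z/Hi, Stay/B/z/Hi} → row (5,1) (5,1) (5,5) (5,5)
{Stay/C/z/Lo, Stay/B/z/Lo} → row (5,1) (5,1) (0,6) (0,6)
{Stay/C/x/Hi, Stay/C/x/Lo, Stay/B/x/Hi, Stay/B/x/Lo} → row (2,4) (1,5) (1,2) (1,2)
{In/C/z/Hi, In/C/z/Lo, In/C/x/Hi, In/C/x/Lo} → row (4,5) (4,5) (4,5) (4,5)
{In/B/z/Hi, In/B/z/Lo, In/B/x/Hi, In/B/x/Lo} → row (3,2) (3,2) (3,2) (3,2)
That's 5 distinct rows out of 16 strategies.

5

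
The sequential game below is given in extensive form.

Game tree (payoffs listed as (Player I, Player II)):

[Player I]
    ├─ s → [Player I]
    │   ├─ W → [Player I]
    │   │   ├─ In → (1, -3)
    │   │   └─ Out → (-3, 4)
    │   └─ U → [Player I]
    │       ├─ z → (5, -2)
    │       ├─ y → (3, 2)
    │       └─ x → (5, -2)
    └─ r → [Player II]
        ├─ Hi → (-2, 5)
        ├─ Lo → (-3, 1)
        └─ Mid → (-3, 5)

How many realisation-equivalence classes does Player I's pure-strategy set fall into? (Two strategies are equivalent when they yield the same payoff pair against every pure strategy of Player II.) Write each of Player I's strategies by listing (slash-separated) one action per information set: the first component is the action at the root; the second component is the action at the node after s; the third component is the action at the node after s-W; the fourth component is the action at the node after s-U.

5

Player I has 24 pure strategies: s/W/In/z, s/W/In/y, s/W/In/x, s/W/Out/z, s/W/Out/y, s/W/Out/x, s/U/In/z, s/U/In/y, s/U/In/x, s/U/Out/z, s/U/Out/y, s/U/Out/x, r/W/In/z, r/W/In/y, r/W/In/x, r/W/Out/z, r/W/Out/y, r/W/Out/x, r/U/In/z, r/U/In/y, r/U/In/x, r/U/Out/z, r/U/Out/y, r/U/Out/x. Columns: Hi, Lo, Mid.
{s/W/In/z, s/W/In/y, s/W/In/x} → row (1,-3) (1,-3) (1,-3)
{s/W/Out/z, s/W/Out/y, s/W/Out/x} → row (-3,4) (-3,4) (-3,4)
{s/U/In/z, s/U/In/x, s/U/Out/z, s/U/Out/x} → row (5,-2) (5,-2) (5,-2)
{s/U/In/y, s/U/Out/y} → row (3,2) (3,2) (3,2)
{r/W/In/z, r/W/In/y, r/W/In/x, r/W/Out/z, r/W/Out/y, r/W/Out/x, r/U/In/z, r/U/In/y, r/U/In/x, r/U/Out/z, r/U/Out/y, r/U/Out/x} → row (-2,5) (-3,1) (-3,5)
That's 5 distinct rows out of 24 strategies.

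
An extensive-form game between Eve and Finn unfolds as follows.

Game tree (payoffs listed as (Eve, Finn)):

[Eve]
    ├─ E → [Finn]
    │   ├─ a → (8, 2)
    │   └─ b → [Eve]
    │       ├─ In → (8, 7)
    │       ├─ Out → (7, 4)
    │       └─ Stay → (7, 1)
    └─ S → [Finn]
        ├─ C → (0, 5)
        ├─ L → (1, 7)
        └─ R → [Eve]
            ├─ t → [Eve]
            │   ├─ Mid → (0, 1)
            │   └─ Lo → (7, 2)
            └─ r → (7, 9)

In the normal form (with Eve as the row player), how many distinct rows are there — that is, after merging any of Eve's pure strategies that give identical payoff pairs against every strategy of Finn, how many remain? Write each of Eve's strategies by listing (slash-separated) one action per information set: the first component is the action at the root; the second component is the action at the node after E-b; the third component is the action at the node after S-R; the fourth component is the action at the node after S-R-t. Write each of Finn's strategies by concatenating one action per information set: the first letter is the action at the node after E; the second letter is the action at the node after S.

6

Eve has 24 pure strategies: E/In/t/Mid, E/In/t/Lo, E/In/r/Mid, E/In/r/Lo, E/Out/t/Mid, E/Out/t/Lo, E/Out/r/Mid, E/Out/r/Lo, E/Stay/t/Mid, E/Stay/t/Lo, E/Stay/r/Mid, E/Stay/r/Lo, S/In/t/Mid, S/In/t/Lo, S/In/r/Mid, S/In/r/Lo, S/Out/t/Mid, S/Out/t/Lo, S/Out/r/Mid, S/Out/r/Lo, S/Stay/t/Mid, S/Stay/t/Lo, S/Stay/r/Mid, S/Stay/r/Lo. Columns: aC, aL, aR, bC, bL, bR.
{E/In/t/Mid, E/In/t/Lo, E/In/r/Mid, E/In/r/Lo} → row (8,2) (8,2) (8,2) (8,7) (8,7) (8,7)
{E/Out/t/Mid, E/Out/t/Lo, E/Out/r/Mid, E/Out/r/Lo} → row (8,2) (8,2) (8,2) (7,4) (7,4) (7,4)
{E/Stay/t/Mid, E/Stay/t/Lo, E/Stay/r/Mid, E/Stay/r/Lo} → row (8,2) (8,2) (8,2) (7,1) (7,1) (7,1)
{S/In/t/Mid, S/Out/t/Mid, S/Stay/t/Mid} → row (0,5) (1,7) (0,1) (0,5) (1,7) (0,1)
{S/In/t/Lo, S/Out/t/Lo, S/Stay/t/Lo} → row (0,5) (1,7) (7,2) (0,5) (1,7) (7,2)
{S/In/r/Mid, S/In/r/Lo, S/Out/r/Mid, S/Out/r/Lo, S/Stay/r/Mid, S/Stay/r/Lo} → row (0,5) (1,7) (7,9) (0,5) (1,7) (7,9)
That's 6 distinct rows out of 24 strategies.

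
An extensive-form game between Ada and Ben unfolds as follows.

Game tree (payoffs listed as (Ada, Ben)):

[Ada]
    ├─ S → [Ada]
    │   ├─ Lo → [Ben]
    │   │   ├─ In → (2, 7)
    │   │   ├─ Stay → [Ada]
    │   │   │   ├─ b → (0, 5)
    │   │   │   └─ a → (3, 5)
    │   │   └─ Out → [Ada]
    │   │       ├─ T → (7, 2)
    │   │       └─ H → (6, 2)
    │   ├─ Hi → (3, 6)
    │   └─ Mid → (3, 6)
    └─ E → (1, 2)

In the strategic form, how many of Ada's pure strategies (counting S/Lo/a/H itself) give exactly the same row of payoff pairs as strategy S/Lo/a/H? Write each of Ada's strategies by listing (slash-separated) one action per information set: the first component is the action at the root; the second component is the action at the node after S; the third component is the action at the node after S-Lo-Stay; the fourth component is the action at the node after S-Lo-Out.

1

Row for S/Lo/a/H (columns In, Stay, Out): (2,7) (3,5) (6,2).
Every one of Ada's information sets is on the play path for some reply by Ben when Ada follows S/Lo/a/H.
Changing the action at any of them therefore changes at least one column, so only S/Lo/a/H itself gives this row.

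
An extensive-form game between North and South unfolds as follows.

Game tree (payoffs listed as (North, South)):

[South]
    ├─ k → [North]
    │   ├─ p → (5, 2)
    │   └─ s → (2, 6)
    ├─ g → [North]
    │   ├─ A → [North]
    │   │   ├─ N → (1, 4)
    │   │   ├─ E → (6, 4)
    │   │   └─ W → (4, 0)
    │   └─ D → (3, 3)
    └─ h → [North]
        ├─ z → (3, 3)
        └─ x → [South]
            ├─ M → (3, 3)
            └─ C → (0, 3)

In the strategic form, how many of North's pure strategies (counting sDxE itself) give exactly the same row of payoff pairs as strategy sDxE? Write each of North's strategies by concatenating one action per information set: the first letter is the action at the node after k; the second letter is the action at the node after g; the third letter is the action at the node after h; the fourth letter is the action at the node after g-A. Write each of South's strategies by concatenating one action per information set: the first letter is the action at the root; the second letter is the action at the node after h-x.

3

Row for sDxE (columns kM, kC, gM, gC, hM, hC): (2,6) (2,6) (3,3) (3,3) (3,3) (0,3).
Under sDxE, North's choice at the node after g-A can never be reached regardless of what South does, so varying those choices leaves every outcome unchanged.
Holding the reachable choices fixed and varying the unreachable one freely already gives 3 equivalent strategies.
No other strategy reproduces this row, so those 3 are the full class: sDxN, sDxE, sDxW.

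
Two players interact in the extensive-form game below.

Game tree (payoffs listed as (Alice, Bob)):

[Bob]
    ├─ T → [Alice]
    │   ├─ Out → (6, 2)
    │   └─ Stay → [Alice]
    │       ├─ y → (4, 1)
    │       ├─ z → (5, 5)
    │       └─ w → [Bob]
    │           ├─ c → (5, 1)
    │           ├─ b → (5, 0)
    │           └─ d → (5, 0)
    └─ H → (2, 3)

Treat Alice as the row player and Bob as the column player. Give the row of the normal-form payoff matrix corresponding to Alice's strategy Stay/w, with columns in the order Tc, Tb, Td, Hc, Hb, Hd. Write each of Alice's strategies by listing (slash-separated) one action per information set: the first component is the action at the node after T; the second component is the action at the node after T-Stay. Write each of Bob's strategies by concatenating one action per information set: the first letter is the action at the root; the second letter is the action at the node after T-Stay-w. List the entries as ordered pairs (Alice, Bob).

(5,1) (5,0) (5,0) (2,3) (2,3) (2,3)

vs Tc: Bob plays T → Alice plays Stay at [T] → Alice plays w at [T-Stay] → Bob plays c at [T-Stay-w] → (5, 1)
vs Tb: Bob plays T → Alice plays Stay at [T] → Alice plays w at [T-Stay] → Bob plays b at [T-Stay-w] → (5, 0)
vs Td: Bob plays T → Alice plays Stay at [T] → Alice plays w at [T-Stay] → Bob plays d at [T-Stay-w] → (5, 0)
vs Hc: Bob plays H → (2, 3)
vs Hb: Bob plays H → (2, 3)
vs Hd: Bob plays H → (2, 3)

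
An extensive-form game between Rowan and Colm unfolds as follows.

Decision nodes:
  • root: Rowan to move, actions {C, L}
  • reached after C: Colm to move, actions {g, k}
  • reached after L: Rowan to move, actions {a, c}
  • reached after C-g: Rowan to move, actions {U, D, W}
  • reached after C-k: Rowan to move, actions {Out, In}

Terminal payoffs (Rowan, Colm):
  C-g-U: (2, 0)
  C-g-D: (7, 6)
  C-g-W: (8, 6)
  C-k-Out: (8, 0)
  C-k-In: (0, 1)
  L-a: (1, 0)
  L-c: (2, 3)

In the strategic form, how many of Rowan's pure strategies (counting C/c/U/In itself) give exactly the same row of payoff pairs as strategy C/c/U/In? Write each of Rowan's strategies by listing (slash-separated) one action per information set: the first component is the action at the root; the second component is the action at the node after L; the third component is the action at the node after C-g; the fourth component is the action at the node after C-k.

2

Row for C/c/U/In (columns g, k): (2,0) (0,1).
Under C/c/U/In, Rowan's choice at the node after L can never be reached regardless of what Colm does, so varying those choices leaves every outcome unchanged.
Holding the reachable choices fixed and varying the unreachable one freely already gives 2 equivalent strategies.
No other strategy reproduces this row, so those 2 are the full class: C/a/U/In, C/c/U/In.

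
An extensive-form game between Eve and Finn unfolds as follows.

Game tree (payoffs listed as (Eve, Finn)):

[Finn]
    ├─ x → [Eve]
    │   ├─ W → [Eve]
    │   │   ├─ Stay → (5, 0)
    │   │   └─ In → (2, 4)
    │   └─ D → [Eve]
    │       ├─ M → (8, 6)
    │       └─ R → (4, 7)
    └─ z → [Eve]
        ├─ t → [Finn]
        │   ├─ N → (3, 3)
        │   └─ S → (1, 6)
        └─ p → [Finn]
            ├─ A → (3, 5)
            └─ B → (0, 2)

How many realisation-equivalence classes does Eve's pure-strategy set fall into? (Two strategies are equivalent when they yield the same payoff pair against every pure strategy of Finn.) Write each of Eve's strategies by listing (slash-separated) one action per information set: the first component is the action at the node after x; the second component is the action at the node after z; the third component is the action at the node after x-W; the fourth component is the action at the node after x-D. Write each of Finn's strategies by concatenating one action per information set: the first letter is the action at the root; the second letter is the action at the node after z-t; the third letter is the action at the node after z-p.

8

Eve has 16 pure strategies: W/t/Stay/M, W/t/Stay/R, W/t/In/M, W/t/In/R, W/p/Stay/M, W/p/Stay/R, W/p/In/M, W/p/In/R, D/t/Stay/M, D/t/Stay/R, D/t/In/M, D/t/In/R, D/p/Stay/M, D/p/Stay/R, D/p/In/M, D/p/In/R. Columns: xNA, xNB, xSA, xSB, zNA, zNB, zSA, zSB.
{W/t/Stay/M, W/t/Stay/R} → row (5,0) (5,0) (5,0) (5,0) (3,3) (3,3) (1,6) (1,6)
{W/t/In/M, W/t/In/R} → row (2,4) (2,4) (2,4) (2,4) (3,3) (3,3) (1,6) (1,6)
{W/p/Stay/M, W/p/Stay/R} → row (5,0) (5,0) (5,0) (5,0) (3,5) (0,2) (3,5) (0,2)
{W/p/In/M, W/p/In/R} → row (2,4) (2,4) (2,4) (2,4) (3,5) (0,2) (3,5) (0,2)
{D/t/Stay/M, D/t/In/M} → row (8,6) (8,6) (8,6) (8,6) (3,3) (3,3) (1,6) (1,6)
{D/t/Stay/R, D/t/In/R} → row (4,7) (4,7) (4,7) (4,7) (3,3) (3,3) (1,6) (1,6)
{D/p/Stay/M, D/p/In/M} → row (8,6) (8,6) (8,6) (8,6) (3,5) (0,2) (3,5) (0,2)
{D/p/Stay/R, D/p/In/R} → row (4,7) (4,7) (4,7) (4,7) (3,5) (0,2) (3,5) (0,2)
That's 8 distinct rows out of 16 strategies.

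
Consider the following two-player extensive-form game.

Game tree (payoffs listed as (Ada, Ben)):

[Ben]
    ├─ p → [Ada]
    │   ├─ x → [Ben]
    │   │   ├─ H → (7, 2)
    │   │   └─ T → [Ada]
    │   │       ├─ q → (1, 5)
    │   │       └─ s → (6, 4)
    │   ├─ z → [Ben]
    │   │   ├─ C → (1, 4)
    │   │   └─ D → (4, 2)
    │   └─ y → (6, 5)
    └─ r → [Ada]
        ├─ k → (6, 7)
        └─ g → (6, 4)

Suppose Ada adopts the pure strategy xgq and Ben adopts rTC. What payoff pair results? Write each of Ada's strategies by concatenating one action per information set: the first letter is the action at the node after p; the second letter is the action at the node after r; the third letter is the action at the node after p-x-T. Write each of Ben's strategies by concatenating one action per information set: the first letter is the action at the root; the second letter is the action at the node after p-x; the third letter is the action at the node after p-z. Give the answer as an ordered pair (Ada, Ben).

Trace the play path from the root:
  Ben plays r
  Ada plays g at [r]
→ terminal payoff (6, 4).
(Ada's choice at the node after p is never reached on this path, so it doesn't affect the outcome.)

(6, 4)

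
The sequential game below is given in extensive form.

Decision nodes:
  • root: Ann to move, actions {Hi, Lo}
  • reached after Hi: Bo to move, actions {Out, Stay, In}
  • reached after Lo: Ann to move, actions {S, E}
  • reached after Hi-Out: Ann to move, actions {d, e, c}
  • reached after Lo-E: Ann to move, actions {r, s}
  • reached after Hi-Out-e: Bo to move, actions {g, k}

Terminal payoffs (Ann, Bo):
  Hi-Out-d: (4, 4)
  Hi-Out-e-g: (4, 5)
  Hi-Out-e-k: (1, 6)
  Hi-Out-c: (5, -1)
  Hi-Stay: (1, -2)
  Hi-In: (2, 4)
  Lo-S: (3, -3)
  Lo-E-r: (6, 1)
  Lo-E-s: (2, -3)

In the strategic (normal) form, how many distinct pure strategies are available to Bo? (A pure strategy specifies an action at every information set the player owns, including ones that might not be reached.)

Bo owns the node after Hi with actions {Out, Stay, In} — three choices.
Bo owns the node after Hi-Out-e with actions {g, k} — two choices.
A pure strategy fixes one action at each information set independently, so the count is the product 3 × 2 = 6.
(For reference, Ann has 24 pure strategies, giving a 6×24 normal-form matrix.)

6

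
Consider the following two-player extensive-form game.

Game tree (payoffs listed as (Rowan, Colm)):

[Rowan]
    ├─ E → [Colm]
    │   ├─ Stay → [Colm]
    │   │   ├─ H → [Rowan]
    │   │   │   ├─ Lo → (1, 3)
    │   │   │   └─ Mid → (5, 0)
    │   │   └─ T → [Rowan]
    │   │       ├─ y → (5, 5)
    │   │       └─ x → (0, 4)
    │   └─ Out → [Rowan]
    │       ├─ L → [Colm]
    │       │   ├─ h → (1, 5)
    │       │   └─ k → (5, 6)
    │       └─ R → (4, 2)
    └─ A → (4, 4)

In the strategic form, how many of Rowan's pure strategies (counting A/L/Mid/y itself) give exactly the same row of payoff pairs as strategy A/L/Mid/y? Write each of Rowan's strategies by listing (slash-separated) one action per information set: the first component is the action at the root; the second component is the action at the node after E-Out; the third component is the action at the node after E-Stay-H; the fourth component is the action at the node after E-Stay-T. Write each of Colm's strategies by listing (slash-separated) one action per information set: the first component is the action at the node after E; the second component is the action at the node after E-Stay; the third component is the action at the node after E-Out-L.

Row for A/L/Mid/y (columns Stay/H/h, Stay/H/k, Stay/T/h, Stay/T/k, Out/H/h, Out/H/k, Out/T/h, Out/T/k): (4,4) (4,4) (4,4) (4,4) (4,4) (4,4) (4,4) (4,4).
Under A/L/Mid/y, Rowan's choice at the node after E-Out and at the node after E-Stay-H and at the node after E-Stay-T can never be reached regardless of what Colm does, so varying those choices leaves every outcome unchanged.
Holding the reachable choices fixed and varying the unreachable ones freely already gives 2 × 2 × 2 = 8 equivalent strategies.
No other strategy reproduces this row, so those 8 are the full class: A/L/Lo/y, A/L/Lo/x, A/L/Mid/y, A/L/Mid/x, A/R/Lo/y, A/R/Lo/x, A/R/Mid/y, A/R/Mid/x.

8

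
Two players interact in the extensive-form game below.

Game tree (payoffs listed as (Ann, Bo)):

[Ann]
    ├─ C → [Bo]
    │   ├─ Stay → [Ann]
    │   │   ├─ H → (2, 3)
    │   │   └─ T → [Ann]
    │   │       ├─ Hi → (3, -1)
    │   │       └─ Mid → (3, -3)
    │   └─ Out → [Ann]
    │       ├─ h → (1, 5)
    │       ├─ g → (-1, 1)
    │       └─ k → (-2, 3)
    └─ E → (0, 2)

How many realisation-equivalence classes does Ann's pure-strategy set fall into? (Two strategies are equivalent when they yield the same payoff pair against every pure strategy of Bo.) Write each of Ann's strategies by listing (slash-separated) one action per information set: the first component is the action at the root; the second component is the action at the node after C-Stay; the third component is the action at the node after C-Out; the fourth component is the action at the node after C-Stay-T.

10

Ann has 24 pure strategies: C/H/h/Hi, C/H/h/Mid, C/H/g/Hi, C/H/g/Mid, C/H/k/Hi, C/H/k/Mid, C/T/h/Hi, C/T/h/Mid, C/T/g/Hi, C/T/g/Mid, C/T/k/Hi, C/T/k/Mid, E/H/h/Hi, E/H/h/Mid, E/H/g/Hi, E/H/g/Mid, E/H/k/Hi, E/H/k/Mid, E/T/h/Hi, E/T/h/Mid, E/T/g/Hi, E/T/g/Mid, E/T/k/Hi, E/T/k/Mid. Columns: Stay, Out.
{C/H/h/Hi, C/H/h/Mid} → row (2,3) (1,5)
{C/H/g/Hi, C/H/g/Mid} → row (2,3) (-1,1)
{C/H/k/Hi, C/H/k/Mid} → row (2,3) (-2,3)
{C/T/h/Hi} → row (3,-1) (1,5)
{C/T/h/Mid} → row (3,-3) (1,5)
{C/T/g/Hi} → row (3,-1) (-1,1)
{C/T/g/Mid} → row (3,-3) (-1,1)
{C/T/k/Hi} → row (3,-1) (-2,3)
{C/T/k/Mid} → row (3,-3) (-2,3)
{E/H/h/Hi, E/H/h/Mid, E/H/g/Hi, E/H/g/Mid, E/H/k/Hi, E/H/k/Mid, E/T/h/Hi, E/T/h/Mid, E/T/g/Hi, E/T/g/Mid, E/T/k/Hi, E/T/k/Mid} → row (0,2) (0,2)
That's 10 distinct rows out of 24 strategies.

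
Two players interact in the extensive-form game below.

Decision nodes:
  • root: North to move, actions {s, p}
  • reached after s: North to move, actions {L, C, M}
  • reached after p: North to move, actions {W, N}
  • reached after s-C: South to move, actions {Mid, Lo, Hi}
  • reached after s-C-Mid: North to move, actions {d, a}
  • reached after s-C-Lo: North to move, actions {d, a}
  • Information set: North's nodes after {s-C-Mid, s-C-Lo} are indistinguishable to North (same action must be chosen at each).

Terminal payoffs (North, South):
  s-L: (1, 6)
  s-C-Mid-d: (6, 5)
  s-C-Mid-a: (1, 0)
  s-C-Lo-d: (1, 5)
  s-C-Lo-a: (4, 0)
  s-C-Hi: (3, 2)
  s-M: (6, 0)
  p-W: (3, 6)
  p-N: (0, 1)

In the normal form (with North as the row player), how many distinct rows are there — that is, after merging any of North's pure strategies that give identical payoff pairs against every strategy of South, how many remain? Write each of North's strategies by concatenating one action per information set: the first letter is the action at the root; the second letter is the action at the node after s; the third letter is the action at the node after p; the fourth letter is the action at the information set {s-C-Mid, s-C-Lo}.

6

North has 24 pure strategies: sLWd, sLWa, sLNd, sLNa, sCWd, sCWa, sCNd, sCNa, sMWd, sMWa, sMNd, sMNa, pLWd, pLWa, pLNd, pLNa, pCWd, pCWa, pCNd, pCNa, pMWd, pMWa, pMNd, pMNa. Columns: Mid, Lo, Hi.
{sLWd, sLWa, sLNd, sLNa} → row (1,6) (1,6) (1,6)
{sCWd, sCNd} → row (6,5) (1,5) (3,2)
{sCWa, sCNa} → row (1,0) (4,0) (3,2)
{sMWd, sMWa, sMNd, sMNa} → row (6,0) (6,0) (6,0)
{pLWd, pLWa, pCWd, pCWa, pMWd, pMWa} → row (3,6) (3,6) (3,6)
{pLNd, pLNa, pCNd, pCNa, pMNd, pMNa} → row (0,1) (0,1) (0,1)
That's 6 distinct rows out of 24 strategies.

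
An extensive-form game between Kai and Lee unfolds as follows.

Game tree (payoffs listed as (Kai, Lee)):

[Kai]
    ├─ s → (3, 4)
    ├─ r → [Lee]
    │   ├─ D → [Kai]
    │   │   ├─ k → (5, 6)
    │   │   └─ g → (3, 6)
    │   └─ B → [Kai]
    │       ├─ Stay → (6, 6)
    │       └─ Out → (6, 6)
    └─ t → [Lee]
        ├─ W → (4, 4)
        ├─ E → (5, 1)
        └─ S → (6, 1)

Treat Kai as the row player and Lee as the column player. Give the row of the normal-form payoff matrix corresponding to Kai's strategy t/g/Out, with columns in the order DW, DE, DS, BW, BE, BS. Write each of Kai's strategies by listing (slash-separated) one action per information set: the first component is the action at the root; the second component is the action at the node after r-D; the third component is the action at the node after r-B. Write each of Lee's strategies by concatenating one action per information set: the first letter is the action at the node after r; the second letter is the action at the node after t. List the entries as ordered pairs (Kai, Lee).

(4,4) (5,1) (6,1) (4,4) (5,1) (6,1)

vs DW: Kai plays t → Lee plays W at [t] → (4, 4)
vs DE: Kai plays t → Lee plays E at [t] → (5, 1)
vs DS: Kai plays t → Lee plays S at [t] → (6, 1)
vs BW: Kai plays t → Lee plays W at [t] → (4, 4)
vs BE: Kai plays t → Lee plays E at [t] → (5, 1)
vs BS: Kai plays t → Lee plays S at [t] → (6, 1)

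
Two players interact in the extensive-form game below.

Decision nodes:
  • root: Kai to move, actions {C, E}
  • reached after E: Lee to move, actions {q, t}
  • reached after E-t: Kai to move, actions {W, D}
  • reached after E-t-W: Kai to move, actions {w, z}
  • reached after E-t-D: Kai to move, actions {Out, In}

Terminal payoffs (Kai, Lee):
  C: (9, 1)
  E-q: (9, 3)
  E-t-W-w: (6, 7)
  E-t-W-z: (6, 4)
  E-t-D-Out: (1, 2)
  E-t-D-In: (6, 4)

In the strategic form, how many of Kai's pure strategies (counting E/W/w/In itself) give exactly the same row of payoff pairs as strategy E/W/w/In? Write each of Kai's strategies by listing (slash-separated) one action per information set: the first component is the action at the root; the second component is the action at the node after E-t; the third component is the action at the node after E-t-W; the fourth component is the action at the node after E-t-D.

Row for E/W/w/In (columns q, t): (9,3) (6,7).
Under E/W/w/In, Kai's choice at the node after E-t-D can never be reached regardless of what Lee does, so varying those choices leaves every outcome unchanged.
Holding the reachable choices fixed and varying the unreachable one freely already gives 2 equivalent strategies.
No other strategy reproduces this row, so those 2 are the full class: E/W/w/Out, E/W/w/In.

2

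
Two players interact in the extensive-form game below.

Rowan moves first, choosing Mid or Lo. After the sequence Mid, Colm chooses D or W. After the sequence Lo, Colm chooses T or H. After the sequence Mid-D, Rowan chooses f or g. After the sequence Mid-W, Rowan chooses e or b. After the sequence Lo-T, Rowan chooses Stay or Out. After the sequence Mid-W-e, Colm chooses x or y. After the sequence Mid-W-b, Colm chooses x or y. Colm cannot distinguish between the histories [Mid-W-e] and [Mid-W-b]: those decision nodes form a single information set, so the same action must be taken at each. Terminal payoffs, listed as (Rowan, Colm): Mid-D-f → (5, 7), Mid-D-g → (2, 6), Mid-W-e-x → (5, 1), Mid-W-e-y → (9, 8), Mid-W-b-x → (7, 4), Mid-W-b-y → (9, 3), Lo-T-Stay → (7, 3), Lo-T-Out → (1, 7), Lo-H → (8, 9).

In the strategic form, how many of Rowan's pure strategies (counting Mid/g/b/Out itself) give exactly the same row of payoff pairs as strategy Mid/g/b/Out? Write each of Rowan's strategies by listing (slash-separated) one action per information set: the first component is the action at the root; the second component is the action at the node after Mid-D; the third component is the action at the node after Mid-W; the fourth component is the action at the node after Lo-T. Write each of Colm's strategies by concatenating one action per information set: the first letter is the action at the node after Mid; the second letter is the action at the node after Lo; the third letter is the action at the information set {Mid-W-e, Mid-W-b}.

2

Row for Mid/g/b/Out (columns DTx, DTy, DHx, DHy, WTx, WTy, WHx, WHy): (2,6) (2,6) (2,6) (2,6) (7,4) (9,3) (7,4) (9,3).
Under Mid/g/b/Out, Rowan's choice at the node after Lo-T can never be reached regardless of what Colm does, so varying those choices leaves every outcome unchanged.
Holding the reachable choices fixed and varying the unreachable one freely already gives 2 equivalent strategies.
No other strategy reproduces this row, so those 2 are the full class: Mid/g/b/Stay, Mid/g/b/Out.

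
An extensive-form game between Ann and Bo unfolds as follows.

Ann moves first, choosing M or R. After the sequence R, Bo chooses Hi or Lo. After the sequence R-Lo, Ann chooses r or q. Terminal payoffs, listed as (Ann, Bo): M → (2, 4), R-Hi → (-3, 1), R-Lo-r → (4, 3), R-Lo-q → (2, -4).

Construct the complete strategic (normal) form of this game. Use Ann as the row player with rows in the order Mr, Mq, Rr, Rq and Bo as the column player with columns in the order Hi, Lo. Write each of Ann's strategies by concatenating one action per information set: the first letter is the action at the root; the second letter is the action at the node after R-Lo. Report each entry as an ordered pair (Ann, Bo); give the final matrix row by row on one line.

           Hi       Lo
  Mr    (2,4)    (2,4)
  Mq    (2,4)    (2,4)
  Rr   (-3,1)    (4,3)
  Rq   (-3,1)   (2,-4)

Mr: (2,4) (2,4) | Mq: (2,4) (2,4) | Rr: (-3,1) (4,3) | Rq: (-3,1) (2,-4)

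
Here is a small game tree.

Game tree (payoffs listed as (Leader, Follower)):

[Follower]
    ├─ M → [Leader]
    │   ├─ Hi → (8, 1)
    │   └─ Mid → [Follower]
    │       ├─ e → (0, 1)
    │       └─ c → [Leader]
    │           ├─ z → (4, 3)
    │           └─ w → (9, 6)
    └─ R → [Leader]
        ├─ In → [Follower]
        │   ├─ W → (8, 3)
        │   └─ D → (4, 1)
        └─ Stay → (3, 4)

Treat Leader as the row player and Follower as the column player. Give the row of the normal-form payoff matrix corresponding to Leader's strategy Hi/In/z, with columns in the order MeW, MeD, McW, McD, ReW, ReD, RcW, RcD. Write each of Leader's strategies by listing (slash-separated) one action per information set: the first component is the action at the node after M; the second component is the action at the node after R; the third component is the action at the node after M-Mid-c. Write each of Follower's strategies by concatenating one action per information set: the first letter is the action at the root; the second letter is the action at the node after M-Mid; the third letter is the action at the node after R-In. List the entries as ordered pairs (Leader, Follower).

(8,1) (8,1) (8,1) (8,1) (8,3) (4,1) (8,3) (4,1)

vs MeW: Follower plays M → Leader plays Hi at [M] → (8, 1)
vs MeD: Follower plays M → Leader plays Hi at [M] → (8, 1)
vs McW: Follower plays M → Leader plays Hi at [M] → (8, 1)
vs McD: Follower plays M → Leader plays Hi at [M] → (8, 1)
vs ReW: Follower plays R → Leader plays In at [R] → Follower plays W at [R-In] → (8, 3)
vs ReD: Follower plays R → Leader plays In at [R] → Follower plays D at [R-In] → (4, 1)
vs RcW: Follower plays R → Leader plays In at [R] → Follower plays W at [R-In] → (8, 3)
vs RcD: Follower plays R → Leader plays In at [R] → Follower plays D at [R-In] → (4, 1)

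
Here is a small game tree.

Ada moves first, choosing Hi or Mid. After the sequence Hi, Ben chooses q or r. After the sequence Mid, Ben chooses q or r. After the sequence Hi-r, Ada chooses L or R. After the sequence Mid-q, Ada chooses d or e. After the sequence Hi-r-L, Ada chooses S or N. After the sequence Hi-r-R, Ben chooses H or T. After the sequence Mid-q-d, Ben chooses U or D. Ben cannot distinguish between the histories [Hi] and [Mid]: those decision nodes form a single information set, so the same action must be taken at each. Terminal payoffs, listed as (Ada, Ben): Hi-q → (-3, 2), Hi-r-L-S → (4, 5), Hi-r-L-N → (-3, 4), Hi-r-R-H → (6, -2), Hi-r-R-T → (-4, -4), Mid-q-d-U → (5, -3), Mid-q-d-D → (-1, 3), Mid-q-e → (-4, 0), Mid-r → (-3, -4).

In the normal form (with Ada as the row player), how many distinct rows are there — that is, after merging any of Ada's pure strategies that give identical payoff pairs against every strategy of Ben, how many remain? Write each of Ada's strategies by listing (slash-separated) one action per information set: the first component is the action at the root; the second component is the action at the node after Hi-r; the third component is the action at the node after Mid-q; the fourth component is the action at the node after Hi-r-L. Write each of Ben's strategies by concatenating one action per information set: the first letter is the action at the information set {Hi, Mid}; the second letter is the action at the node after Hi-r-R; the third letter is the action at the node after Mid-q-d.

5

Ada has 16 pure strategies: Hi/L/d/S, Hi/L/d/N, Hi/L/e/S, Hi/L/e/N, Hi/R/d/S, Hi/R/d/N, Hi/R/e/S, Hi/R/e/N, Mid/L/d/S, Mid/L/d/N, Mid/L/e/S, Mid/L/e/N, Mid/R/d/S, Mid/R/d/N, Mid/R/e/S, Mid/R/e/N. Columns: qHU, qHD, qTU, qTD, rHU, rHD, rTU, rTD.
{Hi/L/d/S, Hi/L/e/S} → row (-3,2) (-3,2) (-3,2) (-3,2) (4,5) (4,5) (4,5) (4,5)
{Hi/L/d/N, Hi/L/e/N} → row (-3,2) (-3,2) (-3,2) (-3,2) (-3,4) (-3,4) (-3,4) (-3,4)
{Hi/R/d/S, Hi/R/d/N, Hi/R/e/S, Hi/R/e/N} → row (-3,2) (-3,2) (-3,2) (-3,2) (6,-2) (6,-2) (-4,-4) (-4,-4)
{Mid/L/d/S, Mid/L/d/N, Mid/R/d/S, Mid/R/d/N} → row (5,-3) (-1,3) (5,-3) (-1,3) (-3,-4) (-3,-4) (-3,-4) (-3,-4)
{Mid/L/e/S, Mid/L/e/N, Mid/R/e/S, Mid/R/e/N} → row (-4,0) (-4,0) (-4,0) (-4,0) (-3,-4) (-3,-4) (-3,-4) (-3,-4)
That's 5 distinct rows out of 16 strategies.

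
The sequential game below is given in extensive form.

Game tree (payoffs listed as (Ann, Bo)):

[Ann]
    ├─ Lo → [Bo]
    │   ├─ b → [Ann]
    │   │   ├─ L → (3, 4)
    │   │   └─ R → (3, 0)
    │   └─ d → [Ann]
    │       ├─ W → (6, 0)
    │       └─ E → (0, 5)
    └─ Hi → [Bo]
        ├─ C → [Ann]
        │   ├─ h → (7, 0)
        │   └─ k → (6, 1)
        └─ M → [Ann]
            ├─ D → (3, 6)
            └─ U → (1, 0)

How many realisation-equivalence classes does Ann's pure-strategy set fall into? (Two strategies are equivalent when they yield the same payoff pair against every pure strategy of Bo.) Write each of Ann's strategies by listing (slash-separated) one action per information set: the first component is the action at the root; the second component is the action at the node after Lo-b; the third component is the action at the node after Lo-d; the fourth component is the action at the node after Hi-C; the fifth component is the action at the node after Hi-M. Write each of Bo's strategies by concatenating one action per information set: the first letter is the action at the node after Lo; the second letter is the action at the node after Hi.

Ann has 32 pure strategies: Lo/L/W/h/D, Lo/L/W/h/U, Lo/L/W/k/D, Lo/L/W/k/U, Lo/L/E/h/D, Lo/L/E/h/U, Lo/L/E/k/D, Lo/L/E/k/U, Lo/R/W/h/D, Lo/R/W/h/U, Lo/R/W/k/D, Lo/R/W/k/U, Lo/R/E/h/D, Lo/R/E/h/U, Lo/R/E/k/D, Lo/R/E/k/U, Hi/L/W/h/D, Hi/L/W/h/U, Hi/L/W/k/D, Hi/L/W/k/U, Hi/L/E/h/D, Hi/L/E/h/U, Hi/L/E/k/D, Hi/L/E/k/U, Hi/R/W/h/D, Hi/R/W/h/U, Hi/R/W/k/D, Hi/R/W/k/U, Hi/R/E/h/D, Hi/R/E/h/U, Hi/R/E/k/D, Hi/R/E/k/U. Columns: bC, bM, dC, dM.
{Lo/L/W/h/D, Lo/L/W/h/U, Lo/L/W/k/D, Lo/L/W/k/U} → row (3,4) (3,4) (6,0) (6,0)
{Lo/L/E/h/D, Lo/L/E/h/U, Lo/L/E/k/D, Lo/L/E/k/U} → row (3,4) (3,4) (0,5) (0,5)
{Lo/R/W/h/D, Lo/R/W/h/U, Lo/R/W/k/D, Lo/R/W/k/U} → row (3,0) (3,0) (6,0) (6,0)
{Lo/R/E/h/D, Lo/R/E/h/U, Lo/R/E/k/D, Lo/R/E/k/U} → row (3,0) (3,0) (0,5) (0,5)
{Hi/L/W/h/D, Hi/L/E/h/D, Hi/R/W/h/D, Hi/R/E/h/D} → row (7,0) (3,6) (7,0) (3,6)
{Hi/L/W/h/U, Hi/L/E/h/U, Hi/R/W/h/U, Hi/R/E/h/U} → row (7,0) (1,0) (7,0) (1,0)
{Hi/L/W/k/D, Hi/L/E/k/D, Hi/R/W/k/D, Hi/R/E/k/D} → row (6,1) (3,6) (6,1) (3,6)
{Hi/L/W/k/U, Hi/L/E/k/U, Hi/R/W/k/U, Hi/R/E/k/U} → row (6,1) (1,0) (6,1) (1,0)
That's 8 distinct rows out of 32 strategies.

8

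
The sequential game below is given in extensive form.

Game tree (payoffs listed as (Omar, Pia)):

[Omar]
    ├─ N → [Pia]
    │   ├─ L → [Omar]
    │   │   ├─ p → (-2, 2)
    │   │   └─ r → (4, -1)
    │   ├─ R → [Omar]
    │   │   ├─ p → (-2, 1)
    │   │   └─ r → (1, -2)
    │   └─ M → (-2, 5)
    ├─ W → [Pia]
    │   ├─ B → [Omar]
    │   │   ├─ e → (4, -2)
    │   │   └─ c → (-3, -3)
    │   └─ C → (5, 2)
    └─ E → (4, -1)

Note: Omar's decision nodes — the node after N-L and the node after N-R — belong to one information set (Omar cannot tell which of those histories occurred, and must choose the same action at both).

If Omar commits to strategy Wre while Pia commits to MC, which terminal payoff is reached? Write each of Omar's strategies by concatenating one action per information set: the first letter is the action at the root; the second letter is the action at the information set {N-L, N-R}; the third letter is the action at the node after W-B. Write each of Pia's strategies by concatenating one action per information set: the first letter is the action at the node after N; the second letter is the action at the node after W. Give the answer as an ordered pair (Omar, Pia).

(5, 2)

Trace the play path from the root:
  Omar plays W
  Pia plays C at [W]
→ terminal payoff (5, 2).
(Omar's choice at the information set {N-L, N-R} is never reached on this path, so it doesn't affect the outcome.)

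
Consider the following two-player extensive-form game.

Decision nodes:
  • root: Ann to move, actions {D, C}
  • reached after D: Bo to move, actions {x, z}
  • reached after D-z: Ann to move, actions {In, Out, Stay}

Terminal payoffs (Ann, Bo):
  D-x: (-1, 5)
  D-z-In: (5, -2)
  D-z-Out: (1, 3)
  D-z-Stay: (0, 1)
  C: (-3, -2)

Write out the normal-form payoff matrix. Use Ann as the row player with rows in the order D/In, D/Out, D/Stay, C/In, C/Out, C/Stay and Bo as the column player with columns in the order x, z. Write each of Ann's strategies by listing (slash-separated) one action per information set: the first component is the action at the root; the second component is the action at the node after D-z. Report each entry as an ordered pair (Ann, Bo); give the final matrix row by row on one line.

Row D/In: x→(-1,5), z→(5,-2)
Row D/Out: x→(-1,5), z→(1,3)
Row D/Stay: x→(-1,5), z→(0,1)
Row C/In: x→(-3,-2), z→(-3,-2)
Row C/Out: x→(-3,-2), z→(-3,-2)
Row C/Stay: x→(-3,-2), z→(-3,-2)

D/In: (-1,5) (5,-2) | D/Out: (-1,5) (1,3) | D/Stay: (-1,5) (0,1) | C/In: (-3,-2) (-3,-2) | C/Out: (-3,-2) (-3,-2) | C/Stay: (-3,-2) (-3,-2)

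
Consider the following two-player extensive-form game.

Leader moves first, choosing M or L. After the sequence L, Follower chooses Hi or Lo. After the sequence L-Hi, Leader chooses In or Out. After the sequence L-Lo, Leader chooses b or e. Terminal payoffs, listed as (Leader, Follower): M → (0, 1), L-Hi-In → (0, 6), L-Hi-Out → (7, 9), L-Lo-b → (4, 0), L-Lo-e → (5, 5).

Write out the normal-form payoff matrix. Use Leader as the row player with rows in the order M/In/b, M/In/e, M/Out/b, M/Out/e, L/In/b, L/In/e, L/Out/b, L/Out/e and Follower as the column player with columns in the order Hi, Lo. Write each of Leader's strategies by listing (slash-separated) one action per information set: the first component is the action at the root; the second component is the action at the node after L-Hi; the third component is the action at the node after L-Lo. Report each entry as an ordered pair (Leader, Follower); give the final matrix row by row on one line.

              Hi       Lo
 M/In/b    (0,1)    (0,1)
 M/In/e    (0,1)    (0,1)
M/Out/b    (0,1)    (0,1)
M/Out/e    (0,1)    (0,1)
 L/In/b    (0,6)    (4,0)
 L/In/e    (0,6)    (5,5)
L/Out/b    (7,9)    (4,0)
L/Out/e    (7,9)    (5,5)

M/In/b: (0,1) (0,1) | M/In/e: (0,1) (0,1) | M/Out/b: (0,1) (0,1) | M/Out/e: (0,1) (0,1) | L/In/b: (0,6) (4,0) | L/In/e: (0,6) (5,5) | L/Out/b: (7,9) (4,0) | L/Out/e: (7,9) (5,5)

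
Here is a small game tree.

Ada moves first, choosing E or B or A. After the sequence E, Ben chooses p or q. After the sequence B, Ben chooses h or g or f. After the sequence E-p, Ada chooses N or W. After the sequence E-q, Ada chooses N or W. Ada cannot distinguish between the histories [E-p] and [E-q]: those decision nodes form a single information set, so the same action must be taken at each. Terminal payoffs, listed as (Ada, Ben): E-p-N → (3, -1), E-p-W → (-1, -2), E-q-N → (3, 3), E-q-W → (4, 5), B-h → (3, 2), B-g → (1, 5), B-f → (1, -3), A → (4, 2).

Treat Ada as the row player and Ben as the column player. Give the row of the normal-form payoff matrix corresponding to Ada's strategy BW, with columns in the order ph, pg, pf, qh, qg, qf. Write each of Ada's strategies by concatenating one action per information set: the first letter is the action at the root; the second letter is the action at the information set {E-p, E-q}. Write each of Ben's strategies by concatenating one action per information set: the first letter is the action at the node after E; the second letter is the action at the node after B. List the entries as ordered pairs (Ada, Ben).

(3,2) (1,5) (1,-3) (3,2) (1,5) (1,-3)

vs ph: Ada plays B → Ben plays h at [B] → (3, 2)
vs pg: Ada plays B → Ben plays g at [B] → (1, 5)
vs pf: Ada plays B → Ben plays f at [B] → (1, -3)
vs qh: Ada plays B → Ben plays h at [B] → (3, 2)
vs qg: Ada plays B → Ben plays g at [B] → (1, 5)
vs qf: Ada plays B → Ben plays f at [B] → (1, -3)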